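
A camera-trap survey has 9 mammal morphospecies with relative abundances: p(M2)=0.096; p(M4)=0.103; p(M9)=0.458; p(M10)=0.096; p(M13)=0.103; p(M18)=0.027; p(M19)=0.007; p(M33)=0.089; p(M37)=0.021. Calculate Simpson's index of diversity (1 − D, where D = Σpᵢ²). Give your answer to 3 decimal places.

0.741

D = 0.096² + 0.103² + 0.458² + 0.096² + 0.103² + 0.027² + 0.007² + 0.089² + 0.021² = 0.00922 + 0.01061 + 0.20976 + 0.00922 + 0.01061 + 0.00073 + 0.00005 + 0.00792 + 0.00044 = 0.25855 (working shown to 5 dp, full precision carried).
So 1 − D = 0.74145, i.e. 0.741 to 3 decimal places.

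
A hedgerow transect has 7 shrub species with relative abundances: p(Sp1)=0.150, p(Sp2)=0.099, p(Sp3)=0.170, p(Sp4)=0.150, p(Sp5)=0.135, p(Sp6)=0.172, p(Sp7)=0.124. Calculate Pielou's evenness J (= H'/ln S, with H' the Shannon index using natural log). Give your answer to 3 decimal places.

H' = −Σ pᵢ ln pᵢ = −((-0.28457) + (-0.22895) + (-0.30123) + (-0.28457) + (-0.27033) + (-0.30276) + (-0.25885)) = 1.93127 (working shown to 5 dp, full precision carried).
With S = 7 species, ln S = 1.94591, so J = 1.93127/1.94591 = 0.99247, i.e. 0.992 to 3 decimal places.

0.992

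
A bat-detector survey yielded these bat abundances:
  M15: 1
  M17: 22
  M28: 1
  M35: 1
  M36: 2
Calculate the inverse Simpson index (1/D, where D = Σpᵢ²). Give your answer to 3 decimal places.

Total N = 1+22+1+1+2 = 27, so the proportions are 0.037037, 0.814815, 0.037037, 0.037037, 0.074074 (working shown to 6 dp, full precision carried).
D = 0.037037² + 0.814815² + 0.037037² + 0.037037² + 0.074074² = 0.001372 + 0.663923 + 0.001372 + 0.001372 + 0.005487 = 0.673525.
So 1/D = 1.48473, i.e. 1.485 to 3 decimal places.

1.485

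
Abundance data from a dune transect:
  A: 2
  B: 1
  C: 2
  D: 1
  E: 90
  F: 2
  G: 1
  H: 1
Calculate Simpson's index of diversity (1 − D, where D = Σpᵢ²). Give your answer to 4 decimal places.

0.1884

Total N = 2+1+2+1+90+2+1+1 = 100, so the proportions are 0.02, 0.01, 0.02, 0.01, 0.9, 0.02, 0.01, 0.01 (working shown to 6 dp, full precision carried).
D = 0.02² + 0.01² + 0.02² + 0.01² + 0.9² + 0.02² + 0.01² + 0.01² = 0.000400 + 0.000100 + 0.000400 + 0.000100 + 0.810000 + 0.000400 + 0.000100 + 0.000100 = 0.811600.
So 1 − D = 0.188400, i.e. 0.1884 to 4 decimal places.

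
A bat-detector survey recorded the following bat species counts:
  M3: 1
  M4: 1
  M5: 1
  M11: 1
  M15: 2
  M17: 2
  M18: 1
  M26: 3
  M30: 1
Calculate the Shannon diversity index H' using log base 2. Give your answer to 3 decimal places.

3.027

Total N = 1+1+1+1+2+2+1+3+1 = 13, so the proportions are 0.07692, 0.07692, 0.07692, 0.07692, 0.15385, 0.15385, 0.07692, 0.23077, 0.07692 (working shown to 5 dp, full precision carried).
Each pᵢ log₂ pᵢ term: 0.07692×(-3.70044)=-0.28465, 0.07692×(-3.70044)=-0.28465, 0.07692×(-3.70044)=-0.28465, 0.07692×(-3.70044)=-0.28465, 0.15385×(-2.70044)=-0.41545, 0.15385×(-2.70044)=-0.41545, 0.07692×(-3.70044)=-0.28465, 0.23077×(-2.11548)=-0.48819, 0.07692×(-3.70044)=-0.28465.
Sum = -3.02699, so H' = 3.027.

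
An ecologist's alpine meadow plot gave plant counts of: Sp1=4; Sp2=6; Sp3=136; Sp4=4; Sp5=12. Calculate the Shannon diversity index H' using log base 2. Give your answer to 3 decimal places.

Total N = 4+6+136+4+12 = 162, so the proportions are 0.02469, 0.03704, 0.83951, 0.02469, 0.07407 (working shown to 5 dp, full precision carried).
Each pᵢ log₂ pᵢ term: 0.02469×(-5.33985)=-0.13185, 0.03704×(-4.75489)=-0.17611, 0.83951×(-0.25239)=-0.21188, 0.02469×(-5.33985)=-0.13185, 0.07407×(-3.75489)=-0.27814.
Sum = -0.92982, so H' = 0.930.

0.930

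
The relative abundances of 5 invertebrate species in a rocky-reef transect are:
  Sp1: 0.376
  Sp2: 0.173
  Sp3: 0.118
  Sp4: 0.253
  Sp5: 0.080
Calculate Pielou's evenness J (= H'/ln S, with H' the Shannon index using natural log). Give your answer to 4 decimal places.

H' = −Σ pᵢ ln pᵢ = −((-0.367790) + (-0.303522) + (-0.252174) + (-0.347715) + (-0.202058)) = 1.473260 (working shown to 6 dp, full precision carried).
With S = 5 species, ln S = 1.609438, so J = 1.473260/1.609438 = 0.915388, i.e. 0.9154 to 4 decimal places.

0.9154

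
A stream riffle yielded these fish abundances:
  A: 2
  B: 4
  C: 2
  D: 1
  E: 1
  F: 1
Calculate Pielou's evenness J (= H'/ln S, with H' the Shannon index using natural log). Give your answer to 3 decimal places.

0.916

Total N = 2+4+2+1+1+1 = 11, so the proportions are 0.18182, 0.36364, 0.18182, 0.09091, 0.09091, 0.09091 (working shown to 5 dp, full precision carried).
H' = −Σ pᵢ ln pᵢ = −((-0.30995) + (-0.36785) + (-0.30995) + (-0.21799) + (-0.21799) + (-0.21799)) = 1.64173.
With S = 6 species, ln S = 1.79176, so J = 1.64173/1.79176 = 0.91627, i.e. 0.916 to 3 decimal places.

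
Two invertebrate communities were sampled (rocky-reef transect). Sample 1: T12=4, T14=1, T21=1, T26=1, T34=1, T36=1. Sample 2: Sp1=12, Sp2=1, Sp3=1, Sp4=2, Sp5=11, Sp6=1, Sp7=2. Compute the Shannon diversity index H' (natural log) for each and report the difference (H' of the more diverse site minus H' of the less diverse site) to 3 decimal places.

Sample 1: N=9, proportions 0.444444, 0.111111, 0.111111, 0.111111, 0.111111, 0.111111, giving H' = 1.581094 (working shown to 6 dp, full precision carried).
Sample 2: N=30, proportions 0.4, 0.033333, 0.033333, 0.066667, 0.366667, 0.033333, 0.066667, giving H' = 1.435587.
Difference = |1.581094 − 1.435587| = 0.145507, i.e. 0.146 to 3 decimal places.

0.146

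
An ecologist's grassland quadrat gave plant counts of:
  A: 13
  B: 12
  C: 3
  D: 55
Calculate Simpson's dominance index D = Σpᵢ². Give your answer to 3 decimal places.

Total N = 13+12+3+55 = 83, so the proportions are 0.15663, 0.14458, 0.03614, 0.66265 (working shown to 5 dp, full precision carried).
D = 0.15663² + 0.14458² + 0.03614² + 0.66265² = 0.02453 + 0.02090 + 0.00131 + 0.43911 = 0.48585.
To 3 decimal places, D = 0.486.

0.486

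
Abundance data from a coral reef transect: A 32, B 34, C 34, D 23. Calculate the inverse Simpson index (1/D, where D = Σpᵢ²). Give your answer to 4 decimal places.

Total N = 32+34+34+23 = 123, so the proportions are 0.2601626, 0.27642276, 0.27642276, 0.18699187 (working shown to 8 dp, full precision carried).
D = 0.2601626² + 0.27642276² + 0.27642276² + 0.18699187² = 0.06768458 + 0.07640954 + 0.07640954 + 0.03496596 = 0.25546963.
So 1/D = 3.914360, i.e. 3.9144 to 4 decimal places.

3.9144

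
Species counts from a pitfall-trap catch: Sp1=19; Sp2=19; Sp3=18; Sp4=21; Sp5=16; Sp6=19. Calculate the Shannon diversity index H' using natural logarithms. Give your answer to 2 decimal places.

1.79

Total N = 19+19+18+21+16+19 = 112, so the proportions are 0.1696, 0.1696, 0.1607, 0.1875, 0.1429, 0.1696 (working shown to 4 dp, full precision carried).
Each pᵢ ln pᵢ term: 0.1696×(-1.7741)=-0.3010, 0.1696×(-1.7741)=-0.3010, 0.1607×(-1.8281)=-0.2938, 0.1875×(-1.6740)=-0.3139, 0.1429×(-1.9459)=-0.2780, 0.1696×(-1.7741)=-0.3010.
Sum = -1.7885, so H' = 1.79.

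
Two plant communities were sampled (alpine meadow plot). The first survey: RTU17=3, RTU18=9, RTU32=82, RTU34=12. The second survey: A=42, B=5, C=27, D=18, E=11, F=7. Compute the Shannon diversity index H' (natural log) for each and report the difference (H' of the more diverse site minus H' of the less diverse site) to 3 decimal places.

0.799

The first survey: N=106, proportions 0.0283, 0.08491, 0.77358, 0.11321, giving H' = 0.75551 (working shown to 5 dp, full precision carried).
The second survey: N=110, proportions 0.38182, 0.04545, 0.24545, 0.16364, 0.1, 0.06364, giving H' = 1.55465.
Difference = |0.75551 − 1.55465| = 0.79914, i.e. 0.799 to 3 decimal places.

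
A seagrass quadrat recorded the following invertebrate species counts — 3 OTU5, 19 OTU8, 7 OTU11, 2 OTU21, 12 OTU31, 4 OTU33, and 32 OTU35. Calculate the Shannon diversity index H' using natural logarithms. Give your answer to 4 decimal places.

1.5781

Total N = 3+19+7+2+12+4+32 = 79, so the proportions are 0.037975, 0.240506, 0.088608, 0.025316, 0.151899, 0.050633, 0.405063 (working shown to 6 dp, full precision carried).
Each pᵢ ln pᵢ term: 0.037975×(-3.270836)=-0.124209, 0.240506×(-1.425009)=-0.342724, 0.088608×(-2.423538)=-0.214744, 0.025316×(-3.676301)=-0.093071, 0.151899×(-1.884541)=-0.286259, 0.050633×(-2.983153)=-0.151046, 0.405063×(-0.903712)=-0.366061.
Sum = -1.578113, so H' = 1.5781.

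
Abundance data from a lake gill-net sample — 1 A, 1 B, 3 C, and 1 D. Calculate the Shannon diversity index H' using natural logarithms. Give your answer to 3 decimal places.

1.242

Total N = 1+1+3+1 = 6, so the proportions are 0.16667, 0.16667, 0.5, 0.16667 (working shown to 5 dp, full precision carried).
Each pᵢ ln pᵢ term: 0.16667×(-1.79176)=-0.29863, 0.16667×(-1.79176)=-0.29863, 0.5×(-0.69315)=-0.34657, 0.16667×(-1.79176)=-0.29863.
Sum = -1.24245, so H' = 1.242.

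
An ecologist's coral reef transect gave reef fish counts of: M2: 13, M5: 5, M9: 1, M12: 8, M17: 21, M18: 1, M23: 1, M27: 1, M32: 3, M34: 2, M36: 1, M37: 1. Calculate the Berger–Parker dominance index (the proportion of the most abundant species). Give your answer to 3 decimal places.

Total N = 13+5+1+8+21+1+1+1+3+2+1+1 = 58, so the proportions are 0.22414, 0.08621, 0.01724, 0.13793, 0.36207, 0.01724, 0.01724, 0.01724, 0.05172, 0.03448, 0.01724, 0.01724 (working shown to 5 dp, full precision carried).
The largest proportion is 0.36207, i.e. d = 0.362 to 3 decimal places.

0.362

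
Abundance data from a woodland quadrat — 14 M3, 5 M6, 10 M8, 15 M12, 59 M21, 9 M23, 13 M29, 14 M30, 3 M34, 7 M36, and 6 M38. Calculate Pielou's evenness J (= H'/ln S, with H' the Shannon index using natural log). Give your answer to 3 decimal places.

0.847

Total N = 14+5+10+15+59+9+13+14+3+7+6 = 155, so the proportions are 0.09032, 0.03226, 0.06452, 0.09677, 0.38065, 0.05806, 0.08387, 0.09032, 0.01935, 0.04516, 0.03871 (working shown to 5 dp, full precision carried).
H' = −Σ pᵢ ln pᵢ = −((-0.21717) + (-0.11077) + (-0.17683) + (-0.22600) + (-0.36766) + (-0.16526) + (-0.20787) + (-0.21717) + (-0.07635) + (-0.13989) + (-0.12587)) = 2.03085.
With S = 11 species, ln S = 2.39790, so J = 2.03085/2.39790 = 0.84693, i.e. 0.847 to 3 decimal places.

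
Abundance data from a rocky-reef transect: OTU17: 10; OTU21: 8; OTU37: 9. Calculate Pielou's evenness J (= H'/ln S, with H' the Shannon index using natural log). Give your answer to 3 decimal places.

0.996

Total N = 10+8+9 = 27, so the proportions are 0.37037, 0.2963, 0.33333 (working shown to 5 dp, full precision carried).
H' = −Σ pᵢ ln pᵢ = −((-0.36787) + (-0.36041) + (-0.36620)) = 1.09449.
With S = 3 species, ln S = 1.09861, so J = 1.09449/1.09861 = 0.99625, i.e. 0.996 to 3 decimal places.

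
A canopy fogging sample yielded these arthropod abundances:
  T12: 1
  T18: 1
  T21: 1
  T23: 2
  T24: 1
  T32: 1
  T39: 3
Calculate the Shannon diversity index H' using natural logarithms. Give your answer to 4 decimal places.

1.8344

Total N = 1+1+1+2+1+1+3 = 10, so the proportions are 0.1, 0.1, 0.1, 0.2, 0.1, 0.1, 0.3 (working shown to 6 dp, full precision carried).
Each pᵢ ln pᵢ term: 0.1×(-2.302585)=-0.230259, 0.1×(-2.302585)=-0.230259, 0.1×(-2.302585)=-0.230259, 0.2×(-1.609438)=-0.321888, 0.1×(-2.302585)=-0.230259, 0.1×(-2.302585)=-0.230259, 0.3×(-1.203973)=-0.361192.
Sum = -1.834372, so H' = 1.8344.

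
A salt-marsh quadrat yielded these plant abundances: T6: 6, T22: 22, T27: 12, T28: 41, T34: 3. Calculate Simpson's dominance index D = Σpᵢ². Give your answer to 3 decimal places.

0.334

Total N = 6+22+12+41+3 = 84, so the proportions are 0.07143, 0.2619, 0.14286, 0.4881, 0.03571 (working shown to 5 dp, full precision carried).
D = 0.07143² + 0.2619² + 0.14286² + 0.4881² + 0.03571² = 0.00510 + 0.06859 + 0.02041 + 0.23824 + 0.00128 = 0.33362.
To 3 decimal places, D = 0.334.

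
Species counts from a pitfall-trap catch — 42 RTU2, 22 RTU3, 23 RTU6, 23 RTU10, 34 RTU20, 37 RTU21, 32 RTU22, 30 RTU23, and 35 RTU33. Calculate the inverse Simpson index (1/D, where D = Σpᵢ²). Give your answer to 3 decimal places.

Total N = 42+22+23+23+34+37+32+30+35 = 278, so the proportions are 0.1510791, 0.0791367, 0.0827338, 0.0827338, 0.1223022, 0.1330935, 0.1151079, 0.1079137, 0.1258993 (working shown to 7 dp, full precision carried).
D = 0.1510791² + 0.0791367² + 0.0827338² + 0.0827338² + 0.1223022² + 0.1330935² + 0.1151079² + 0.1079137² + 0.1258993² = 0.0228249 + 0.0062626 + 0.0068449 + 0.0068449 + 0.0149578 + 0.0177139 + 0.0132498 + 0.0116454 + 0.0158506 = 0.1161948.
So 1/D = 8.60624, i.e. 8.606 to 3 decimal places.

8.606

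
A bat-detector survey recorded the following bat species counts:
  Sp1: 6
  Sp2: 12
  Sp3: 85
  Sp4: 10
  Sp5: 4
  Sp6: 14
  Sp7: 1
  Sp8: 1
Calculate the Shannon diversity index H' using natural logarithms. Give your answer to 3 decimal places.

1.253

Total N = 6+12+85+10+4+14+1+1 = 133, so the proportions are 0.04511, 0.09023, 0.6391, 0.07519, 0.03008, 0.10526, 0.00752, 0.00752 (working shown to 5 dp, full precision carried).
Each pᵢ ln pᵢ term: 0.04511×(-3.09859)=-0.13979, 0.09023×(-2.40544)=-0.21703, 0.6391×(-0.44770)=-0.28612, 0.07519×(-2.58776)=-0.19457, 0.03008×(-3.50405)=-0.10539, 0.10526×(-2.25129)=-0.23698, 0.00752×(-4.89035)=-0.03677, 0.00752×(-4.89035)=-0.03677.
Sum = -1.25341, so H' = 1.253.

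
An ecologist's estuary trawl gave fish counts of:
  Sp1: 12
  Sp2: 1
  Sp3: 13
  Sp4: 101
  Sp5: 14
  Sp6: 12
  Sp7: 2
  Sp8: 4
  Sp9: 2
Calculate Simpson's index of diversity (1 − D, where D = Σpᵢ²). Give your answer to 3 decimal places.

0.580

Total N = 12+1+13+101+14+12+2+4+2 = 161, so the proportions are 0.07453, 0.00621, 0.08075, 0.62733, 0.08696, 0.07453, 0.01242, 0.02484, 0.01242 (working shown to 5 dp, full precision carried).
D = 0.07453² + 0.00621² + 0.08075² + 0.62733² + 0.08696² + 0.07453² + 0.01242² + 0.02484² + 0.01242² = 0.00556 + 0.00004 + 0.00652 + 0.39354 + 0.00756 + 0.00556 + 0.00015 + 0.00062 + 0.00015 = 0.41970.
So 1 − D = 0.58030, i.e. 0.580 to 3 decimal places.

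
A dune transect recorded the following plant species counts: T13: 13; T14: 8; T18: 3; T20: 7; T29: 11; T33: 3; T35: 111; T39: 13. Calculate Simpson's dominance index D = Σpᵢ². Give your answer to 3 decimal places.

Total N = 13+8+3+7+11+3+111+13 = 169, so the proportions are 0.07692, 0.04734, 0.01775, 0.04142, 0.06509, 0.01775, 0.6568, 0.07692 (working shown to 5 dp, full precision carried).
D = 0.07692² + 0.04734² + 0.01775² + 0.04142² + 0.06509² + 0.01775² + 0.6568² + 0.07692² = 0.00592 + 0.00224 + 0.00032 + 0.00172 + 0.00424 + 0.00032 + 0.43139 + 0.00592 = 0.45205.
To 3 decimal places, D = 0.452.

0.452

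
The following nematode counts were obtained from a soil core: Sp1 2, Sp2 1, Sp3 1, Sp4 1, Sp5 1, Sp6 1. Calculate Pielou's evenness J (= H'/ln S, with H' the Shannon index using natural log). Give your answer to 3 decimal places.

Total N = 2+1+1+1+1+1 = 7, so the proportions are 0.28571, 0.14286, 0.14286, 0.14286, 0.14286, 0.14286 (working shown to 5 dp, full precision carried).
H' = −Σ pᵢ ln pᵢ = −((-0.35793) + (-0.27799) + (-0.27799) + (-0.27799) + (-0.27799) + (-0.27799)) = 1.74787.
With S = 6 species, ln S = 1.79176, so J = 1.74787/1.79176 = 0.97550, i.e. 0.976 to 3 decimal places.

0.976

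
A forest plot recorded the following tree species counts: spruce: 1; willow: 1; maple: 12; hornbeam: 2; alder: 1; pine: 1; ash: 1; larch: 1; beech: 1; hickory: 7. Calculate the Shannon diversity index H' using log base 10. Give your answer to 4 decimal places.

Total N = 1+1+12+2+1+1+1+1+1+7 = 28, so the proportions are 0.035714, 0.035714, 0.428571, 0.071429, 0.035714, 0.035714, 0.035714, 0.035714, 0.035714, 0.25 (working shown to 6 dp, full precision carried).
Each pᵢ log₁₀ pᵢ term: 0.035714×(-1.447158)=-0.051684, 0.035714×(-1.447158)=-0.051684, 0.428571×(-0.367977)=-0.157704, 0.071429×(-1.146128)=-0.081866, 0.035714×(-1.447158)=-0.051684, 0.035714×(-1.447158)=-0.051684, 0.035714×(-1.447158)=-0.051684, 0.035714×(-1.447158)=-0.051684, 0.035714×(-1.447158)=-0.051684, 0.25×(-0.602060)=-0.150515.
Sum = -0.751875, so H' = 0.7519.

0.7519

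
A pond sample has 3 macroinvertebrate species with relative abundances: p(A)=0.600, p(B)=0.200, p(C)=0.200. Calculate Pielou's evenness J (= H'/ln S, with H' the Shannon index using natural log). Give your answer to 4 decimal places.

0.8650

H' = −Σ pᵢ ln pᵢ = −((-0.306495) + (-0.321888) + (-0.321888)) = 0.950271 (working shown to 6 dp, full precision carried).
With S = 3 species, ln S = 1.098612, so J = 0.950271/1.098612 = 0.864974, i.e. 0.8650 to 4 decimal places.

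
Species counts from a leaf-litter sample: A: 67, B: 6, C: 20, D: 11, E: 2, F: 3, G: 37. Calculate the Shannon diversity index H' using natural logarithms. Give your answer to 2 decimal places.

1.44

Total N = 67+6+20+11+2+3+37 = 146, so the proportions are 0.4589, 0.0411, 0.137, 0.0753, 0.0137, 0.0205, 0.2534 (working shown to 4 dp, full precision carried).
Each pᵢ ln pᵢ term: 0.4589×(-0.7789)=-0.3574, 0.0411×(-3.1918)=-0.1312, 0.137×(-1.9879)=-0.2723, 0.0753×(-2.5857)=-0.1948, 0.0137×(-4.2905)=-0.0588, 0.0205×(-3.8850)=-0.0798, 0.2534×(-1.3727)=-0.3479.
Sum = -1.4422, so H' = 1.44.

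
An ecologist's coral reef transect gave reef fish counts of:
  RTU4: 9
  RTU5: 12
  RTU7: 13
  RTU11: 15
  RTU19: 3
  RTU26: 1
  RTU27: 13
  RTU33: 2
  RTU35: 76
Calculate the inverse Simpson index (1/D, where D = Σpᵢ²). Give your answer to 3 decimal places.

Total N = 9+12+13+15+3+1+13+2+76 = 144, so the proportions are 0.0625, 0.083333, 0.090278, 0.104167, 0.020833, 0.006944, 0.090278, 0.013889, 0.527778 (working shown to 6 dp, full precision carried).
D = 0.0625² + 0.083333² + 0.090278² + 0.104167² + 0.020833² + 0.006944² + 0.090278² + 0.013889² + 0.527778² = 0.003906 + 0.006944 + 0.008150 + 0.010851 + 0.000434 + 0.000048 + 0.008150 + 0.000193 + 0.278549 = 0.317226.
So 1/D = 3.15233, i.e. 3.152 to 3 decimal places.

3.152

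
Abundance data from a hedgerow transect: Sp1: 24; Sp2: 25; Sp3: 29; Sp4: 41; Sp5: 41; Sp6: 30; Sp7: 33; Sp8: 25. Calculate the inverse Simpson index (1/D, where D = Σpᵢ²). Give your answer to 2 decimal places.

7.67

Total N = 24+25+29+41+41+30+33+25 = 248, so the proportions are 0.096774, 0.100806, 0.116935, 0.165323, 0.165323, 0.120968, 0.133065, 0.100806 (working shown to 6 dp, full precision carried).
D = 0.096774² + 0.100806² + 0.116935² + 0.165323² + 0.165323² + 0.120968² + 0.133065² + 0.100806² = 0.009365 + 0.010162 + 0.013674 + 0.027332 + 0.027332 + 0.014633 + 0.017706 + 0.010162 = 0.130366.
So 1/D = 7.6707, i.e. 7.67 to 2 decimal places.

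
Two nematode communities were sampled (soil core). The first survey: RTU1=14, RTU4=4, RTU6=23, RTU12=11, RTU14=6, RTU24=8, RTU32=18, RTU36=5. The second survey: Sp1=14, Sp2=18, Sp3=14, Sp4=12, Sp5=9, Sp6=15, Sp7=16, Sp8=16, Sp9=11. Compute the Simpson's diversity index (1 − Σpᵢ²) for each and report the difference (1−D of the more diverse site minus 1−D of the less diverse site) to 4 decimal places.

0.0504

The first survey: N=89, proportions 0.157303, 0.044944, 0.258427, 0.123596, 0.067416, 0.089888, 0.202247, 0.05618, giving 1−D = 0.834491 (working shown to 6 dp, full precision carried).
The second survey: N=125, proportions 0.112, 0.144, 0.112, 0.096, 0.072, 0.12, 0.128, 0.128, 0.088, giving 1−D = 0.884864.
Difference = |0.834491 − 0.884864| = 0.050373, i.e. 0.0504 to 4 decimal places.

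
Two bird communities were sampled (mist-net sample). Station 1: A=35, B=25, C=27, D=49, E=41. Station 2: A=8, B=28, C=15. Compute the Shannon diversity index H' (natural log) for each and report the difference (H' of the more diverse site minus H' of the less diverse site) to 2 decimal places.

0.60

Station 1: N=177, proportions 0.1977, 0.1412, 0.1525, 0.2768, 0.2316, giving H' = 1.5781 (working shown to 4 dp, full precision carried).
Station 2: N=51, proportions 0.1569, 0.549, 0.2941, giving H' = 0.9797.
Difference = |1.5781 − 0.9797| = 0.5984, i.e. 0.60 to 2 decimal places.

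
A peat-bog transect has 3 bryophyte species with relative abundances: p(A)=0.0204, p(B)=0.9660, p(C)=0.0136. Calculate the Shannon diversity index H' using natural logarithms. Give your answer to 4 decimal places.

Each pᵢ ln pᵢ term (working shown to 6 dp, full precision carried): 0.0204×(-3.892220)=-0.079401, 0.966×(-0.034591)=-0.033415, 0.0136×(-4.297685)=-0.058449.
Sum = -0.171265, so H' = 0.1713.

0.1713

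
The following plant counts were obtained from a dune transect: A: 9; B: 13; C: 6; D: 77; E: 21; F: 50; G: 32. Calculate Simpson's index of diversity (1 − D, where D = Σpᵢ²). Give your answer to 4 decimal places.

Total N = 9+13+6+77+21+50+32 = 208, so the proportions are 0.043269, 0.0625, 0.028846, 0.370192, 0.100962, 0.240385, 0.153846 (working shown to 6 dp, full precision carried).
D = 0.043269² + 0.0625² + 0.028846² + 0.370192² + 0.100962² + 0.240385² + 0.153846² = 0.001872 + 0.003906 + 0.000832 + 0.137042 + 0.010193 + 0.057785 + 0.023669 = 0.235300.
So 1 − D = 0.764700, i.e. 0.7647 to 4 decimal places.

0.7647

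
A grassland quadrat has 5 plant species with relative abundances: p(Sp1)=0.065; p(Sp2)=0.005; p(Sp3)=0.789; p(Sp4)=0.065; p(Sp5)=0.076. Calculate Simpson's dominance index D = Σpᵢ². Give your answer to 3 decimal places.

D = 0.065² + 0.005² + 0.789² + 0.065² + 0.076² = 0.00423 + 0.00003 + 0.62252 + 0.00423 + 0.00578 = 0.63677 (working shown to 5 dp, full precision carried).
To 3 decimal places, D = 0.637.

0.637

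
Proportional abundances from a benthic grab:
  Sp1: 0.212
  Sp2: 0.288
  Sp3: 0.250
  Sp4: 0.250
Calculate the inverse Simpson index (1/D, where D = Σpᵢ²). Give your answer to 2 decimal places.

D = 0.212² + 0.288² + 0.25² + 0.25² = 0.044944 + 0.082944 + 0.062500 + 0.062500 = 0.252888 (working shown to 6 dp, full precision carried).
So 1/D = 3.9543, i.e. 3.95 to 2 decimal places.

3.95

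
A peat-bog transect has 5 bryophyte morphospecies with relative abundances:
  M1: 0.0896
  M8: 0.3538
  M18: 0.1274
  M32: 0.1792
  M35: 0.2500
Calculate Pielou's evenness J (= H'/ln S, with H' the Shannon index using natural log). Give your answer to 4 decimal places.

0.9326

H' = −Σ pᵢ ln pᵢ = −((-0.216151) + (-0.367607) + (-0.262498) + (-0.308090) + (-0.346574)) = 1.500919 (working shown to 6 dp, full precision carried).
With S = 5 species, ln S = 1.609438, so J = 1.500919/1.609438 = 0.932574, i.e. 0.9326 to 4 decimal places.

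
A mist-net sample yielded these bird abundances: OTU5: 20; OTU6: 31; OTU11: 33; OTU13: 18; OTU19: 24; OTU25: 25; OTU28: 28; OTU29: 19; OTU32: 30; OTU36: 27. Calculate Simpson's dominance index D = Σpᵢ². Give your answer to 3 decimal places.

Total N = 20+31+33+18+24+25+28+19+30+27 = 255, so the proportions are 0.07843, 0.12157, 0.12941, 0.07059, 0.09412, 0.09804, 0.1098, 0.07451, 0.11765, 0.10588 (working shown to 5 dp, full precision carried).
D = 0.07843² + 0.12157² + 0.12941² + 0.07059² + 0.09412² + 0.09804² + 0.1098² + 0.07451² + 0.11765² + 0.10588² = 0.00615 + 0.01478 + 0.01675 + 0.00498 + 0.00886 + 0.00961 + 0.01206 + 0.00555 + 0.01384 + 0.01121 = 0.10379.
To 3 decimal places, D = 0.104.

0.104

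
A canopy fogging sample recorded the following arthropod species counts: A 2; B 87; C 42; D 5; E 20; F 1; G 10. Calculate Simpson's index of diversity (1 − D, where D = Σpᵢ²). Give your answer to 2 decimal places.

0.65

Total N = 2+87+42+5+20+1+10 = 167, so the proportions are 0.012, 0.521, 0.2515, 0.0299, 0.1198, 0.006, 0.0599 (working shown to 4 dp, full precision carried).
D = 0.012² + 0.521² + 0.2515² + 0.0299² + 0.1198² + 0.006² + 0.0599² = 0.0001 + 0.2714 + 0.0633 + 0.0009 + 0.0143 + 0.0000 + 0.0036 = 0.3537.
So 1 − D = 0.6463, i.e. 0.65 to 2 decimal places.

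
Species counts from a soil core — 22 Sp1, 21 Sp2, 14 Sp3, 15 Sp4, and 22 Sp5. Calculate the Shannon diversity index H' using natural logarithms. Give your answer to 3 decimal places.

Total N = 22+21+14+15+22 = 94, so the proportions are 0.23404, 0.2234, 0.14894, 0.15957, 0.23404 (working shown to 5 dp, full precision carried).
Each pᵢ ln pᵢ term: 0.23404×(-1.45225)=-0.33989, 0.2234×(-1.49877)=-0.33483, 0.14894×(-1.90424)=-0.28361, 0.15957×(-1.83524)=-0.29286, 0.23404×(-1.45225)=-0.33989.
Sum = -1.59108, so H' = 1.591.

1.591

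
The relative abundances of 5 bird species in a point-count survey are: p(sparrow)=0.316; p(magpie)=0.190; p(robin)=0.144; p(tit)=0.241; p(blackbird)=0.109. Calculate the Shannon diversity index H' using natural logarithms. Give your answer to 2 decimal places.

Each pᵢ ln pᵢ term (working shown to 4 dp, full precision carried): 0.316×(-1.1520)=-0.3640, 0.19×(-1.6607)=-0.3155, 0.144×(-1.9379)=-0.2791, 0.241×(-1.4230)=-0.3429, 0.109×(-2.2164)=-0.2416.
Sum = -1.5432, so H' = 1.54.

1.54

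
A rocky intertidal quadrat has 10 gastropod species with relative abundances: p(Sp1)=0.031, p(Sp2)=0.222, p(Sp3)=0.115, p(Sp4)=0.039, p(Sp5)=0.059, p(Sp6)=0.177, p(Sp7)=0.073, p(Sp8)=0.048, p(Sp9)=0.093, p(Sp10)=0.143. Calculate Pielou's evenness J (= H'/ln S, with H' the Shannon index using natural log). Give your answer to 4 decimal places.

0.9235

H' = −Σ pᵢ ln pᵢ = −((-0.107687) + (-0.334127) + (-0.248725) + (-0.126524) + (-0.166983) + (-0.306494) + (-0.191063) + (-0.145755) + (-0.220889) + (-0.278122)) = 2.126368 (working shown to 6 dp, full precision carried).
With S = 10 species, ln S = 2.302585, so J = 2.126368/2.302585 = 0.923470, i.e. 0.9235 to 4 decimal places.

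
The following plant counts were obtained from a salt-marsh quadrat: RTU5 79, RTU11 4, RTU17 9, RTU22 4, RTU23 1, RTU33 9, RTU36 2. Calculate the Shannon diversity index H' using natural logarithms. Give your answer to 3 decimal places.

Total N = 79+4+9+4+1+9+2 = 108, so the proportions are 0.73148, 0.03704, 0.08333, 0.03704, 0.00926, 0.08333, 0.01852 (working shown to 5 dp, full precision carried).
Each pᵢ ln pᵢ term: 0.73148×(-0.31268)=-0.22872, 0.03704×(-3.29584)=-0.12207, 0.08333×(-2.48491)=-0.20708, 0.03704×(-3.29584)=-0.12207, 0.00926×(-4.68213)=-0.04335, 0.08333×(-2.48491)=-0.20708, 0.01852×(-3.98898)=-0.07387.
Sum = -1.00423, so H' = 1.004.

1.004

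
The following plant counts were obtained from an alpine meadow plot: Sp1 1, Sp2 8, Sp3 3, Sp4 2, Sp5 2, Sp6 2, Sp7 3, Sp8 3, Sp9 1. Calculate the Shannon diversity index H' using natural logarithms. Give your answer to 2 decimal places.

Total N = 1+8+3+2+2+2+3+3+1 = 25, so the proportions are 0.04, 0.32, 0.12, 0.08, 0.08, 0.08, 0.12, 0.12, 0.04 (working shown to 4 dp, full precision carried).
Each pᵢ ln pᵢ term: 0.04×(-3.2189)=-0.1288, 0.32×(-1.1394)=-0.3646, 0.12×(-2.1203)=-0.2544, 0.08×(-2.5257)=-0.2021, 0.08×(-2.5257)=-0.2021, 0.08×(-2.5257)=-0.2021, 0.12×(-2.1203)=-0.2544, 0.12×(-2.1203)=-0.2544, 0.04×(-3.2189)=-0.1288.
Sum = -1.9916, so H' = 1.99.

1.99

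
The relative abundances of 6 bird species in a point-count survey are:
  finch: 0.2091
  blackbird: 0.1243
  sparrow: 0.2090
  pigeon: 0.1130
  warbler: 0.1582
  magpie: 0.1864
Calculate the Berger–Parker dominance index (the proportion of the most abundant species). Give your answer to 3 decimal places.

0.209

The largest proportion is 0.2091, i.e. d = 0.209 to 3 decimal places.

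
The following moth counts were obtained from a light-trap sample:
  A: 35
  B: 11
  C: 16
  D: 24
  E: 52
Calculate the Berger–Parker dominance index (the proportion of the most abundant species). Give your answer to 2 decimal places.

Total N = 35+11+16+24+52 = 138, so the proportions are 0.2536, 0.0797, 0.1159, 0.1739, 0.3768 (working shown to 4 dp, full precision carried).
The largest proportion is 0.3768, i.e. d = 0.38 to 2 decimal places.

0.38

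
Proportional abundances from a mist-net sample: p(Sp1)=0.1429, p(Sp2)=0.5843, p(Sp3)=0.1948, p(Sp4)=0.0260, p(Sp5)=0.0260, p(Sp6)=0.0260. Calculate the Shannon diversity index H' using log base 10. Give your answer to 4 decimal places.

0.5191

Each pᵢ log₁₀ pᵢ term (working shown to 6 dp, full precision carried): 0.1429×(-0.844968)=-0.120746, 0.5843×(-0.233364)=-0.136355, 0.1948×(-0.710411)=-0.138388, 0.026×(-1.585027)=-0.041211, 0.026×(-1.585027)=-0.041211, 0.026×(-1.585027)=-0.041211.
Sum = -0.519121, so H' = 0.5191.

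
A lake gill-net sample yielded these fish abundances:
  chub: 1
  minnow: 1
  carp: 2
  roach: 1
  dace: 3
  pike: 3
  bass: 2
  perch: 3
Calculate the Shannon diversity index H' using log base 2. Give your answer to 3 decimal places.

2.858

Total N = 1+1+2+1+3+3+2+3 = 16, so the proportions are 0.0625, 0.0625, 0.125, 0.0625, 0.1875, 0.1875, 0.125, 0.1875 (working shown to 5 dp, full precision carried).
Each pᵢ log₂ pᵢ term: 0.0625×(-4.00000)=-0.25000, 0.0625×(-4.00000)=-0.25000, 0.125×(-3.00000)=-0.37500, 0.0625×(-4.00000)=-0.25000, 0.1875×(-2.41504)=-0.45282, 0.1875×(-2.41504)=-0.45282, 0.125×(-3.00000)=-0.37500, 0.1875×(-2.41504)=-0.45282.
Sum = -2.85846, so H' = 2.858.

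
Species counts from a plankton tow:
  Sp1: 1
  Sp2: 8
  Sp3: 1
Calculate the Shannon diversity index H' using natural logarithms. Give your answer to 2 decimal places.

0.64

Total N = 1+8+1 = 10, so the proportions are 0.1, 0.8, 0.1 (working shown to 4 dp, full precision carried).
Each pᵢ ln pᵢ term: 0.1×(-2.3026)=-0.2303, 0.8×(-0.2231)=-0.1785, 0.1×(-2.3026)=-0.2303.
Sum = -0.6390, so H' = 0.64.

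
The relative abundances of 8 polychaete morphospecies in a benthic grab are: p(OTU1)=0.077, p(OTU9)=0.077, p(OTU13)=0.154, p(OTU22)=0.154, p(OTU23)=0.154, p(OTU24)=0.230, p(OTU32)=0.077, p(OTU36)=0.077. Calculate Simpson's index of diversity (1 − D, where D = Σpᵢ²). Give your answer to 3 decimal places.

D = 0.077² + 0.077² + 0.154² + 0.154² + 0.154² + 0.23² + 0.077² + 0.077² = 0.00593 + 0.00593 + 0.02372 + 0.02372 + 0.02372 + 0.05290 + 0.00593 + 0.00593 = 0.14776 (working shown to 5 dp, full precision carried).
So 1 − D = 0.85224, i.e. 0.852 to 3 decimal places.

0.852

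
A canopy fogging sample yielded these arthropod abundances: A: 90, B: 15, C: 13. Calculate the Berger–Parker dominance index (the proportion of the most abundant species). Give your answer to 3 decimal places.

Total N = 90+15+13 = 118, so the proportions are 0.76271, 0.12712, 0.11017 (working shown to 5 dp, full precision carried).
The largest proportion is 0.76271, i.e. d = 0.763 to 3 decimal places.

0.763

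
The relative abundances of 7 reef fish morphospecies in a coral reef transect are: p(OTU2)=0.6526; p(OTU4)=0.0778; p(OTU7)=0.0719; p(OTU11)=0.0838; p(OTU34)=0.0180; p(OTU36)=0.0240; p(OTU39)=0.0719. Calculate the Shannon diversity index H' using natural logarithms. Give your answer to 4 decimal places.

Each pᵢ ln pᵢ term (working shown to 6 dp, full precision carried): 0.6526×(-0.426791)=-0.278524, 0.0778×(-2.553614)=-0.198671, 0.0719×(-2.632479)=-0.189275, 0.0838×(-2.479322)=-0.207767, 0.018×(-4.017384)=-0.072313, 0.024×(-3.729701)=-0.089513, 0.0719×(-2.632479)=-0.189275.
Sum = -1.225338, so H' = 1.2253.

1.2253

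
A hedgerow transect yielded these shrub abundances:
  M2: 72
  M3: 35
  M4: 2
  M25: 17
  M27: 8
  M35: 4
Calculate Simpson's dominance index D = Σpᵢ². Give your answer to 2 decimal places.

0.36

Total N = 72+35+2+17+8+4 = 138, so the proportions are 0.5217, 0.2536, 0.0145, 0.1232, 0.058, 0.029 (working shown to 4 dp, full precision carried).
D = 0.5217² + 0.2536² + 0.0145² + 0.1232² + 0.058² + 0.029² = 0.2722 + 0.0643 + 0.0002 + 0.0152 + 0.0034 + 0.0008 = 0.3561.
To 2 decimal places, D = 0.36.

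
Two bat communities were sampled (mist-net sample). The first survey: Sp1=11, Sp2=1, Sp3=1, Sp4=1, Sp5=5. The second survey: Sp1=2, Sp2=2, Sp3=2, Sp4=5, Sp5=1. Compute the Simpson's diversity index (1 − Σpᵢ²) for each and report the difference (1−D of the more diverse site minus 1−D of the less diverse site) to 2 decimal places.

The first survey: N=19, proportions 0.57895, 0.05263, 0.05263, 0.05263, 0.26316, giving 1−D = 0.58726 (working shown to 5 dp, full precision carried).
The second survey: N=12, proportions 0.16667, 0.16667, 0.16667, 0.41667, 0.08333, giving 1−D = 0.73611.
Difference = |0.58726 − 0.73611| = 0.14885, i.e. 0.15 to 2 decimal places.

0.15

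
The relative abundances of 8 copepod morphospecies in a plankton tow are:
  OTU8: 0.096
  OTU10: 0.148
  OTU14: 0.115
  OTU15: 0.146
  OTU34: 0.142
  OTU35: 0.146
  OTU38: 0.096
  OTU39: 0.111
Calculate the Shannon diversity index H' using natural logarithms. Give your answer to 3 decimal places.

2.064

Each pᵢ ln pᵢ term (working shown to 5 dp, full precision carried): 0.096×(-2.34341)=-0.22497, 0.148×(-1.91054)=-0.28276, 0.115×(-2.16282)=-0.24872, 0.146×(-1.92415)=-0.28093, 0.142×(-1.95193)=-0.27717, 0.146×(-1.92415)=-0.28093, 0.096×(-2.34341)=-0.22497, 0.111×(-2.19823)=-0.24400.
Sum = -2.06445, so H' = 2.064.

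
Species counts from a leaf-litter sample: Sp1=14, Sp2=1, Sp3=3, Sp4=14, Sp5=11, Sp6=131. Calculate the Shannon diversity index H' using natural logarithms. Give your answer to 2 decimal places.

0.89

Total N = 14+1+3+14+11+131 = 174, so the proportions are 0.0805, 0.0057, 0.0172, 0.0805, 0.0632, 0.7529 (working shown to 4 dp, full precision carried).
Each pᵢ ln pᵢ term: 0.0805×(-2.5200)=-0.2028, 0.0057×(-5.1591)=-0.0296, 0.0172×(-4.0604)=-0.0700, 0.0805×(-2.5200)=-0.2028, 0.0632×(-2.7612)=-0.1746, 0.7529×(-0.2839)=-0.2137.
Sum = -0.8934, so H' = 0.89.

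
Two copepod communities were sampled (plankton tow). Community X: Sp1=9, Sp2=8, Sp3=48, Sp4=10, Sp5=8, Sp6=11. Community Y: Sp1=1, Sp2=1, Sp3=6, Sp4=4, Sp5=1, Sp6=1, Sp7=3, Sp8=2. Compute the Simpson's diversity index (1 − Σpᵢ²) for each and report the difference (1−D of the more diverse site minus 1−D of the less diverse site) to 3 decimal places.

0.118

Community X: N=94, proportions 0.09574, 0.08511, 0.51064, 0.10638, 0.08511, 0.11702, giving 1−D = 0.69058 (working shown to 5 dp, full precision carried).
Community Y: N=19, proportions 0.05263, 0.05263, 0.31579, 0.21053, 0.05263, 0.05263, 0.15789, 0.10526, giving 1−D = 0.80886.
Difference = |0.69058 − 0.80886| = 0.11828, i.e. 0.118 to 3 decimal places.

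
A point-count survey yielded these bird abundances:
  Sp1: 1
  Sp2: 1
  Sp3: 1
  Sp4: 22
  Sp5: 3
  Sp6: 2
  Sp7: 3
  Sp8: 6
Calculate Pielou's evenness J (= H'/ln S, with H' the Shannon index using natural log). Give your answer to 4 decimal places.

Total N = 1+1+1+22+3+2+3+6 = 39, so the proportions are 0.025641, 0.025641, 0.025641, 0.564103, 0.076923, 0.051282, 0.076923, 0.153846 (working shown to 6 dp, full precision carried).
H' = −Σ pᵢ ln pᵢ = −((-0.093937) + (-0.093937) + (-0.093937) + (-0.322960) + (-0.197304) + (-0.152329) + (-0.197304) + (-0.287970)) = 1.439678.
With S = 8 species, ln S = 2.079442, so J = 1.439678/2.079442 = 0.692339, i.e. 0.6923 to 4 decimal places.

0.6923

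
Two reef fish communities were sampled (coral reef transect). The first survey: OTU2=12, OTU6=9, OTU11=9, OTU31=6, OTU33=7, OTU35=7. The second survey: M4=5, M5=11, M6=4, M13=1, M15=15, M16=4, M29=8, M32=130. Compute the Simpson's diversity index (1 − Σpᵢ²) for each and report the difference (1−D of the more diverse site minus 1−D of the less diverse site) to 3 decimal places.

0.372

The first survey: N=50, proportions 0.24, 0.18, 0.18, 0.12, 0.14, 0.14, giving 1−D = 0.82400 (working shown to 5 dp, full precision carried).
The second survey: N=178, proportions 0.02809, 0.0618, 0.02247, 0.00562, 0.08427, 0.02247, 0.04494, 0.73034, giving 1−D = 0.45184.
Difference = |0.82400 − 0.45184| = 0.37216, i.e. 0.372 to 3 decimal places.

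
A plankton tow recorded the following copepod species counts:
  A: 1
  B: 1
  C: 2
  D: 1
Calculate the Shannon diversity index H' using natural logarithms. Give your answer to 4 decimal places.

Total N = 1+1+2+1 = 5, so the proportions are 0.2, 0.2, 0.4, 0.2 (working shown to 6 dp, full precision carried).
Each pᵢ ln pᵢ term: 0.2×(-1.609438)=-0.321888, 0.2×(-1.609438)=-0.321888, 0.4×(-0.916291)=-0.366516, 0.2×(-1.609438)=-0.321888.
Sum = -1.332179, so H' = 1.3322.

1.3322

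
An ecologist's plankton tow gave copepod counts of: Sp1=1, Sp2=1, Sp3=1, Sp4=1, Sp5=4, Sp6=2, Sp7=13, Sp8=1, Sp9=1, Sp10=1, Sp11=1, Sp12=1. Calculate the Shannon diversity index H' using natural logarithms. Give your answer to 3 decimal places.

1.894

Total N = 1+1+1+1+4+2+13+1+1+1+1+1 = 28, so the proportions are 0.03571, 0.03571, 0.03571, 0.03571, 0.14286, 0.07143, 0.46429, 0.03571, 0.03571, 0.03571, 0.03571, 0.03571 (working shown to 5 dp, full precision carried).
Each pᵢ ln pᵢ term: 0.03571×(-3.33220)=-0.11901, 0.03571×(-3.33220)=-0.11901, 0.03571×(-3.33220)=-0.11901, 0.03571×(-3.33220)=-0.11901, 0.14286×(-1.94591)=-0.27799, 0.07143×(-2.63906)=-0.18850, 0.46429×(-0.76726)=-0.35623, 0.03571×(-3.33220)=-0.11901, 0.03571×(-3.33220)=-0.11901, 0.03571×(-3.33220)=-0.11901, 0.03571×(-3.33220)=-0.11901, 0.03571×(-3.33220)=-0.11901.
Sum = -1.89378, so H' = 1.894.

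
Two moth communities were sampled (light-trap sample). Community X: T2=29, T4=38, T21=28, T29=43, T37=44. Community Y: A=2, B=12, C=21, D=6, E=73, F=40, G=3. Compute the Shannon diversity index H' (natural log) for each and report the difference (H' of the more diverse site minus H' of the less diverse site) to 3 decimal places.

Community X: N=182, proportions 0.15934, 0.20879, 0.15385, 0.23626, 0.24176, giving H' = 1.59182 (working shown to 5 dp, full precision carried).
Community Y: N=157, proportions 0.01274, 0.07643, 0.13376, 0.03822, 0.46497, 0.25478, 0.01911, giving H' = 1.42602.
Difference = |1.59182 − 1.42602| = 0.16580, i.e. 0.166 to 3 decimal places.

0.166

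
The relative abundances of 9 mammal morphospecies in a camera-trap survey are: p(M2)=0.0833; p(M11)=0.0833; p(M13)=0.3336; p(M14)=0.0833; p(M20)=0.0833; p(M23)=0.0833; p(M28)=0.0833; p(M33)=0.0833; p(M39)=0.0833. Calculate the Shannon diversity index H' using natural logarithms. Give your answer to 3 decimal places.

Each pᵢ ln pᵢ term (working shown to 5 dp, full precision carried): 0.0833×(-2.48531)=-0.20703, 0.0833×(-2.48531)=-0.20703, 0.3336×(-1.09781)=-0.36623, 0.0833×(-2.48531)=-0.20703, 0.0833×(-2.48531)=-0.20703, 0.0833×(-2.48531)=-0.20703, 0.0833×(-2.48531)=-0.20703, 0.0833×(-2.48531)=-0.20703, 0.0833×(-2.48531)=-0.20703.
Sum = -2.02244, so H' = 2.022.

2.022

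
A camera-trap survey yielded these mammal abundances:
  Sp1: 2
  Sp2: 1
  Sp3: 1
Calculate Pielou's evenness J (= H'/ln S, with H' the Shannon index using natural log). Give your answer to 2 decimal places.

0.95

Total N = 2+1+1 = 4, so the proportions are 0.5, 0.25, 0.25 (working shown to 4 dp, full precision carried).
H' = −Σ pᵢ ln pᵢ = −((-0.3466) + (-0.3466) + (-0.3466)) = 1.0397.
With S = 3 species, ln S = 1.0986, so J = 1.0397/1.0986 = 0.9464, i.e. 0.95 to 2 decimal places.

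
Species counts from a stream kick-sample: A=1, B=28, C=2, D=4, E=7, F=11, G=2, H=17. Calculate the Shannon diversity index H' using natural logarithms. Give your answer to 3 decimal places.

Total N = 1+28+2+4+7+11+2+17 = 72, so the proportions are 0.01389, 0.38889, 0.02778, 0.05556, 0.09722, 0.15278, 0.02778, 0.23611 (working shown to 5 dp, full precision carried).
Each pᵢ ln pᵢ term: 0.01389×(-4.27667)=-0.05940, 0.38889×(-0.94446)=-0.36729, 0.02778×(-3.58352)=-0.09954, 0.05556×(-2.89037)=-0.16058, 0.09722×(-2.33076)=-0.22660, 0.15278×(-1.87877)=-0.28703, 0.02778×(-3.58352)=-0.09954, 0.23611×(-1.44345)=-0.34082.
Sum = -1.64080, so H' = 1.641.

1.641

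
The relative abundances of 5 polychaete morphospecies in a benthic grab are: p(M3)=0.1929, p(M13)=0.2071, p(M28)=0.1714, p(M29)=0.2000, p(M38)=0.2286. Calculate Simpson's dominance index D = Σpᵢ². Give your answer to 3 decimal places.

D = 0.1929² + 0.2071² + 0.1714² + 0.2² + 0.2286² = 0.03721 + 0.04289 + 0.02938 + 0.04000 + 0.05226 = 0.20174 (working shown to 5 dp, full precision carried).
To 3 decimal places, D = 0.202.

0.202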